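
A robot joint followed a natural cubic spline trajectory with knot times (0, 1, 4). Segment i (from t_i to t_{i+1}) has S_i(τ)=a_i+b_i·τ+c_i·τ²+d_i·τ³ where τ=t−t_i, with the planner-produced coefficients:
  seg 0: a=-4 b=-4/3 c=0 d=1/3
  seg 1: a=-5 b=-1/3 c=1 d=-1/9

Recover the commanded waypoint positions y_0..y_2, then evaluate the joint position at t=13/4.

y_0 = S_0(0) = a_0 = -4
y_1 = S_1(0) = a_1 = -5
y_2 = S_1(3) = 0
t_q=13/4 is in segment 1 (τ=9/4); S_1(τ)=-125/64

y_0=-4 y_1=-5 y_2=0
S(13/4) = -125/64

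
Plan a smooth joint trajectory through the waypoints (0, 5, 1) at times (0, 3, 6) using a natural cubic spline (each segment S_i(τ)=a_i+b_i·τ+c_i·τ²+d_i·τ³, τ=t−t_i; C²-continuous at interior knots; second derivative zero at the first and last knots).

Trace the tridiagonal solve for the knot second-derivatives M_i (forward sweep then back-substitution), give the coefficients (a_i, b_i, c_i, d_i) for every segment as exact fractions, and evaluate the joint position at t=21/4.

  seg 0: a=0 b=29/12 c=0 d=-1/12
  seg 1: a=5 b=1/6 c=-3/4 d=1/12
S(21/4) = 647/256

Δ: Δ0=5/3, Δ1=-4/3
row 1: diag=12, rhs=-18; c'=1/4, d'=-3/2
back: M1=-3/2
M: M0=0, M1=-3/2, M2=0
seg 0: a=0, c=M0/2=0, d=(M1−M0)/(6·3)=-1/12, b=Δ0−h0·(2M0+M1)/6=29/12
seg 1: a=5, c=M1/2=-3/4, d=(M2−M1)/(6·3)=1/12, b=Δ1−h1·(2M1+M2)/6=1/6
t_q=21/4 → seg 1, τ=9/4; S=5+1/6·τ+-3/4·τ²+1/12·τ³=647/256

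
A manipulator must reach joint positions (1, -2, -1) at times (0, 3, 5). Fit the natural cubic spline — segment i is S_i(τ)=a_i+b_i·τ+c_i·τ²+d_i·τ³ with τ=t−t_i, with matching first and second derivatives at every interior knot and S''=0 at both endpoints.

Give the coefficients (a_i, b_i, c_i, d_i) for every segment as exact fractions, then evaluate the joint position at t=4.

Δ: Δ0=-1, Δ1=1/2
row 1: diag=10, rhs=9; c'=1/5, d'=9/10
back: M1=9/10
M: M0=0, M1=9/10, M2=0
seg 0: a=1, c=M0/2=0, d=(M1−M0)/(6·3)=1/20, b=Δ0−h0·(2M0+M1)/6=-29/20
seg 1: a=-2, c=M1/2=9/20, d=(M2−M1)/(6·2)=-3/40, b=Δ1−h1·(2M1+M2)/6=-1/10
t_q=4 → seg 1, τ=1; S=-2+-1/10·τ+9/20·τ²+-3/40·τ³=-69/40

  seg 0: a=1 b=-29/20 c=0 d=1/20
  seg 1: a=-2 b=-1/10 c=9/20 d=-3/40
S(4) = -69/40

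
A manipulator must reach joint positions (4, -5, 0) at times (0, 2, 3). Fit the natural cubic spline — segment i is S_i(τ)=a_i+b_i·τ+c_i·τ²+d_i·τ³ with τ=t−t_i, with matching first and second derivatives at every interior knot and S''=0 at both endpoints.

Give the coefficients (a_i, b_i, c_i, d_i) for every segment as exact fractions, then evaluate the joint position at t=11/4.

Δ: Δ0=-9/2, Δ1=5
row 1: diag=6, rhs=57; c'=1/6, d'=19/2
back: M1=19/2
M: M0=0, M1=19/2, M2=0
seg 0: a=4, c=M0/2=0, d=(M1−M0)/(6·2)=19/24, b=Δ0−h0·(2M0+M1)/6=-23/3
seg 1: a=-5, c=M1/2=19/4, d=(M2−M1)/(6·1)=-19/12, b=Δ1−h1·(2M1+M2)/6=11/6
t_q=11/4 → seg 1, τ=3/4; S=-5+11/6·τ+19/4·τ²+-19/12·τ³=-415/256

  seg 0: a=4 b=-23/3 c=0 d=19/24
  seg 1: a=-5 b=11/6 c=19/4 d=-19/12
S(11/4) = -415/256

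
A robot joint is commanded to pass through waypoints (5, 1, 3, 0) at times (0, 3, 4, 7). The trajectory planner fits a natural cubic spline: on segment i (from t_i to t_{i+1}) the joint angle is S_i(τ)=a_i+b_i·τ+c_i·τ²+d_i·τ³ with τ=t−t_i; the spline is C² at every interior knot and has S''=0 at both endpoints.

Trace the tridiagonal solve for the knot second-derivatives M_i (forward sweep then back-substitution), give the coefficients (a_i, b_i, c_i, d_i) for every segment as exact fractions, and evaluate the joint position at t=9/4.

  seg 0: a=5 b=-173/63 c=0 d=89/567
  seg 1: a=1 b=94/63 c=89/63 d=-19/21
  seg 2: a=3 b=101/63 c=-82/63 d=82/567
S(9/4) = 39/64

Δ: Δ0=-4/3, Δ1=2, Δ2=-1
row 1: diag=8, rhs=20; c'=1/8, d'=5/2
row 2: denom=8−1·1/8=63/8; d'=(-18−1·5/2)/(63/8)=-164/63
back: M2=-164/63
back: M1=5/2−1/8·-164/63=178/63
M: M0=0, M1=178/63, M2=-164/63, M3=0
seg 0: a=5, c=M0/2=0, d=(M1−M0)/(6·3)=89/567, b=Δ0−h0·(2M0+M1)/6=-173/63
seg 1: a=1, c=M1/2=89/63, d=(M2−M1)/(6·1)=-19/21, b=Δ1−h1·(2M1+M2)/6=94/63
seg 2: a=3, c=M2/2=-82/63, d=(M3−M2)/(6·3)=82/567, b=Δ2−h2·(2M2+M3)/6=101/63
t_q=9/4 → seg 0, τ=9/4; S=5+-173/63·τ+0·τ²+89/567·τ³=39/64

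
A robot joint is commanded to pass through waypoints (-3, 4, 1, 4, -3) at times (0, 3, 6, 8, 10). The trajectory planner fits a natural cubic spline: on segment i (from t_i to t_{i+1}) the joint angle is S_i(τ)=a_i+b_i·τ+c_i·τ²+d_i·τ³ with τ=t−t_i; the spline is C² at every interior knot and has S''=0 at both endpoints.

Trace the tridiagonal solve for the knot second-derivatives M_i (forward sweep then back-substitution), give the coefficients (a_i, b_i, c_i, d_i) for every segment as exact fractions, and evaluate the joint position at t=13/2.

  seg 0: a=-3 b=299/84 c=0 d=-103/756
  seg 1: a=4 b=-5/42 c=-103/84 d=235/756
  seg 2: a=1 b=11/12 c=11/7 d=-215/336
  seg 3: a=4 b=-10/21 c=-127/56 d=127/336
S(13/2) = 1587/896

Δ: Δ0=7/3, Δ1=-1, Δ2=3/2, Δ3=-7/2
row 1: diag=12, rhs=-20; c'=1/4, d'=-5/3
row 2: denom=10−3·1/4=37/4; d'=(15−3·-5/3)/(37/4)=80/37
row 3: denom=8−2·8/37=280/37; d'=(-30−2·80/37)/(280/37)=-127/28
back: M3=-127/28
back: M2=80/37−8/37·-127/28=22/7
back: M1=-5/3−1/4·22/7=-103/42
M: M0=0, M1=-103/42, M2=22/7, M3=-127/28, M4=0
seg 0: a=-3, c=M0/2=0, d=(M1−M0)/(6·3)=-103/756, b=Δ0−h0·(2M0+M1)/6=299/84
seg 1: a=4, c=M1/2=-103/84, d=(M2−M1)/(6·3)=235/756, b=Δ1−h1·(2M1+M2)/6=-5/42
seg 2: a=1, c=M2/2=11/7, d=(M3−M2)/(6·2)=-215/336, b=Δ2−h2·(2M2+M3)/6=11/12
seg 3: a=4, c=M3/2=-127/56, d=(M4−M3)/(6·2)=127/336, b=Δ3−h3·(2M3+M4)/6=-10/21
t_q=13/2 → seg 2, τ=1/2; S=1+11/12·τ+11/7·τ²+-215/336·τ³=1587/896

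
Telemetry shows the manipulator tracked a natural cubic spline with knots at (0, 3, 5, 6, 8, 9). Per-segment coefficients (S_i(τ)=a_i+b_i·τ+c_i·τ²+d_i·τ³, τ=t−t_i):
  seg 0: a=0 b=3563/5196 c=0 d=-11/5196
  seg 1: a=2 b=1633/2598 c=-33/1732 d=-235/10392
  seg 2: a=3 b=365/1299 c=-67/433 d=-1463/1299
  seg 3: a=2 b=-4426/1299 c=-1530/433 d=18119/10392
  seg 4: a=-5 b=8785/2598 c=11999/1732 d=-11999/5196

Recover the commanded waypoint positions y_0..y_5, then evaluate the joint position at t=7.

y_0=0 y_1=2 y_2=3 y_3=2 y_4=-5 y_5=3
S(7) = -11075/3464

y_0 = S_0(0) = a_0 = 0
y_1 = S_1(0) = a_1 = 2
y_2 = S_2(0) = a_2 = 3
y_3 = S_3(0) = a_3 = 2
y_4 = S_4(0) = a_4 = -5
y_5 = S_4(1) = 3
t_q=7 is in segment 3 (τ=1); S_3(τ)=-11075/3464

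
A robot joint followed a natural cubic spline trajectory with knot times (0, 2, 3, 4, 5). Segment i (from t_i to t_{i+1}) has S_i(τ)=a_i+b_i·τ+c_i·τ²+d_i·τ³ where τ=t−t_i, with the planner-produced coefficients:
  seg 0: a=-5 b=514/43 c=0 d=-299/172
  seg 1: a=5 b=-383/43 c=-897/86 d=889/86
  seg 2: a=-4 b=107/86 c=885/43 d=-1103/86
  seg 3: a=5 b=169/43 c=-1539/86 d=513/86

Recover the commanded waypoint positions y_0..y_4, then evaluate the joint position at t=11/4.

y_0=-5 y_1=5 y_2=-4 y_3=5 y_4=-3
S(11/4) = -17537/5504

y_0 = S_0(0) = a_0 = -5
y_1 = S_1(0) = a_1 = 5
y_2 = S_2(0) = a_2 = -4
y_3 = S_3(0) = a_3 = 5
y_4 = S_3(1) = -3
t_q=11/4 is in segment 1 (τ=3/4); S_1(τ)=-17537/5504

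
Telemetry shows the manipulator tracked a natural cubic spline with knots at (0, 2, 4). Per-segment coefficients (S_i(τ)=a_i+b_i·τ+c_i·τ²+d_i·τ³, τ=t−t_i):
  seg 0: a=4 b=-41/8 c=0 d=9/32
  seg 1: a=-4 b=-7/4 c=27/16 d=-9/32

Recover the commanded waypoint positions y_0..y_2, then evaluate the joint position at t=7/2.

y_0=4 y_1=-4 y_2=-3
S(7/2) = -967/256

y_0 = S_0(0) = a_0 = 4
y_1 = S_1(0) = a_1 = -4
y_2 = S_1(2) = -3
t_q=7/2 is in segment 1 (τ=3/2); S_1(τ)=-967/256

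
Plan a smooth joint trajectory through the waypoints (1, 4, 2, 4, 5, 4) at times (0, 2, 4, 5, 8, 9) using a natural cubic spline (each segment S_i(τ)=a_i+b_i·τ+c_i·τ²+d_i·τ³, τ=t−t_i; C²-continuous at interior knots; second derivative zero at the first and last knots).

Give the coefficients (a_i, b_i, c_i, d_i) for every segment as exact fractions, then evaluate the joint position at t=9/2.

  seg 0: a=1 b=4381/1767 c=0 d=-3461/14136
  seg 1: a=4 b=-1621/3534 c=-3461/2356 d=4235/7068
  seg 2: a=2 b=3023/3534 c=5009/2356 d=-6937/7068
  seg 3: a=4 b=15289/7068 c=-482/589 d=491/7068
  seg 4: a=5 b=-3079/3534 c=-455/2356 d=455/7068
S(9/2) = 53463/18848

Δ: Δ0=3/2, Δ1=-1, Δ2=2, Δ3=1/3, Δ4=-1
row 1: diag=8, rhs=-15; c'=1/4, d'=-15/8
row 2: denom=6−2·1/4=11/2; d'=(18−2·-15/8)/(11/2)=87/22
row 3: denom=8−1·2/11=86/11; d'=(-10−1·87/22)/(86/11)=-307/172
row 4: denom=8−3·33/86=589/86; d'=(-8−3·-307/172)/(589/86)=-455/1178
back: M4=-455/1178
back: M3=-307/172−33/86·-455/1178=-964/589
back: M2=87/22−2/11·-964/589=5009/1178
back: M1=-15/8−1/4·5009/1178=-3461/1178
M: M0=0, M1=-3461/1178, M2=5009/1178, M3=-964/589, M4=-455/1178, M5=0
seg 0: a=1, c=M0/2=0, d=(M1−M0)/(6·2)=-3461/14136, b=Δ0−h0·(2M0+M1)/6=4381/1767
seg 1: a=4, c=M1/2=-3461/2356, d=(M2−M1)/(6·2)=4235/7068, b=Δ1−h1·(2M1+M2)/6=-1621/3534
seg 2: a=2, c=M2/2=5009/2356, d=(M3−M2)/(6·1)=-6937/7068, b=Δ2−h2·(2M2+M3)/6=3023/3534
seg 3: a=4, c=M3/2=-482/589, d=(M4−M3)/(6·3)=491/7068, b=Δ3−h3·(2M3+M4)/6=15289/7068
seg 4: a=5, c=M4/2=-455/2356, d=(M5−M4)/(6·1)=455/7068, b=Δ4−h4·(2M4+M5)/6=-3079/3534
t_q=9/2 → seg 2, τ=1/2; S=2+3023/3534·τ+5009/2356·τ²+-6937/7068·τ³=53463/18848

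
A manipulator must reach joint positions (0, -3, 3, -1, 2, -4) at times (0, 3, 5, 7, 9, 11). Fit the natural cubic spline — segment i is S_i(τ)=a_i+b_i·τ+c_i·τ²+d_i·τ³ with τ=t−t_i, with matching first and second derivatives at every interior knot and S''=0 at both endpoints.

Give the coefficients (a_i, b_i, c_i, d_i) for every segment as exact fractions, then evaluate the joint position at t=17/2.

  seg 0: a=0 b=-593/212 c=0 d=127/636
  seg 1: a=-3 b=275/106 c=381/212 d=-169/212
  seg 2: a=3 b=23/106 c=-633/212 d=199/212
  seg 3: a=-1 b=-49/106 c=561/212 d=-353/424
  seg 4: a=2 b=7/53 c=-249/106 d=83/212
S(17/2) = 4921/3392

Δ: Δ0=-1, Δ1=3, Δ2=-2, Δ3=3/2, Δ4=-3
row 1: diag=10, rhs=24; c'=1/5, d'=12/5
row 2: denom=8−2·1/5=38/5; d'=(-30−2·12/5)/(38/5)=-87/19
row 3: denom=8−2·5/19=142/19; d'=(21−2·-87/19)/(142/19)=573/142
row 4: denom=8−2·19/71=530/71; d'=(-27−2·573/142)/(530/71)=-249/53
back: M4=-249/53
back: M3=573/142−19/71·-249/53=561/106
back: M2=-87/19−5/19·561/106=-633/106
back: M1=12/5−1/5·-633/106=381/106
M: M0=0, M1=381/106, M2=-633/106, M3=561/106, M4=-249/53, M5=0
seg 0: a=0, c=M0/2=0, d=(M1−M0)/(6·3)=127/636, b=Δ0−h0·(2M0+M1)/6=-593/212
seg 1: a=-3, c=M1/2=381/212, d=(M2−M1)/(6·2)=-169/212, b=Δ1−h1·(2M1+M2)/6=275/106
seg 2: a=3, c=M2/2=-633/212, d=(M3−M2)/(6·2)=199/212, b=Δ2−h2·(2M2+M3)/6=23/106
seg 3: a=-1, c=M3/2=561/212, d=(M4−M3)/(6·2)=-353/424, b=Δ3−h3·(2M3+M4)/6=-49/106
seg 4: a=2, c=M4/2=-249/106, d=(M5−M4)/(6·2)=83/212, b=Δ4−h4·(2M4+M5)/6=7/53
t_q=17/2 → seg 3, τ=3/2; S=-1+-49/106·τ+561/212·τ²+-353/424·τ³=4921/3392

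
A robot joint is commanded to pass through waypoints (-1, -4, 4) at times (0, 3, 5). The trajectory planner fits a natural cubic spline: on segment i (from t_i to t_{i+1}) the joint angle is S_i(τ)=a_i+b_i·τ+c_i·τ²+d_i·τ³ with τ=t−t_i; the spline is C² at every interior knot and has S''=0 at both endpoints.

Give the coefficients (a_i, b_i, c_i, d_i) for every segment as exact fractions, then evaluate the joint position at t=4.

Δ: Δ0=-1, Δ1=4
row 1: diag=10, rhs=30; c'=1/5, d'=3
back: M1=3
M: M0=0, M1=3, M2=0
seg 0: a=-1, c=M0/2=0, d=(M1−M0)/(6·3)=1/6, b=Δ0−h0·(2M0+M1)/6=-5/2
seg 1: a=-4, c=M1/2=3/2, d=(M2−M1)/(6·2)=-1/4, b=Δ1−h1·(2M1+M2)/6=2
t_q=4 → seg 1, τ=1; S=-4+2·τ+3/2·τ²+-1/4·τ³=-3/4

  seg 0: a=-1 b=-5/2 c=0 d=1/6
  seg 1: a=-4 b=2 c=3/2 d=-1/4
S(4) = -3/4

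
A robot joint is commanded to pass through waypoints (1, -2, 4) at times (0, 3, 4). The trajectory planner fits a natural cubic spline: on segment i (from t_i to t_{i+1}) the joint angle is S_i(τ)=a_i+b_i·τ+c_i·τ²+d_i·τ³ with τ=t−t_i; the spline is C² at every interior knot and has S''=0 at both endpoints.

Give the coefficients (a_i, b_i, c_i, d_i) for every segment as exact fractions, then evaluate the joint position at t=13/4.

  seg 0: a=1 b=-29/8 c=0 d=7/24
  seg 1: a=-2 b=17/4 c=21/8 d=-7/8
S(13/4) = -403/512

Δ: Δ0=-1, Δ1=6
row 1: diag=8, rhs=42; c'=1/8, d'=21/4
back: M1=21/4
M: M0=0, M1=21/4, M2=0
seg 0: a=1, c=M0/2=0, d=(M1−M0)/(6·3)=7/24, b=Δ0−h0·(2M0+M1)/6=-29/8
seg 1: a=-2, c=M1/2=21/8, d=(M2−M1)/(6·1)=-7/8, b=Δ1−h1·(2M1+M2)/6=17/4
t_q=13/4 → seg 1, τ=1/4; S=-2+17/4·τ+21/8·τ²+-7/8·τ³=-403/512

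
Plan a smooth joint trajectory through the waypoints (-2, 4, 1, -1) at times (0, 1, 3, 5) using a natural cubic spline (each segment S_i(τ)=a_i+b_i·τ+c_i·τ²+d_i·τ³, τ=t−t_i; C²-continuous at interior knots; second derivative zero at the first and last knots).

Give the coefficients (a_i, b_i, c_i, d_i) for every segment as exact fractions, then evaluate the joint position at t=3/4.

  seg 0: a=-2 b=325/44 c=0 d=-61/44
  seg 1: a=4 b=71/22 c=-183/44 d=79/88
  seg 2: a=1 b=-29/11 c=27/22 d=-9/44
S(3/4) = 8321/2816

Δ: Δ0=6, Δ1=-3/2, Δ2=-1
row 1: diag=6, rhs=-45; c'=1/3, d'=-15/2
row 2: denom=8−2·1/3=22/3; d'=(3−2·-15/2)/(22/3)=27/11
back: M2=27/11
back: M1=-15/2−1/3·27/11=-183/22
M: M0=0, M1=-183/22, M2=27/11, M3=0
seg 0: a=-2, c=M0/2=0, d=(M1−M0)/(6·1)=-61/44, b=Δ0−h0·(2M0+M1)/6=325/44
seg 1: a=4, c=M1/2=-183/44, d=(M2−M1)/(6·2)=79/88, b=Δ1−h1·(2M1+M2)/6=71/22
seg 2: a=1, c=M2/2=27/22, d=(M3−M2)/(6·2)=-9/44, b=Δ2−h2·(2M2+M3)/6=-29/11
t_q=3/4 → seg 0, τ=3/4; S=-2+325/44·τ+0·τ²+-61/44·τ³=8321/2816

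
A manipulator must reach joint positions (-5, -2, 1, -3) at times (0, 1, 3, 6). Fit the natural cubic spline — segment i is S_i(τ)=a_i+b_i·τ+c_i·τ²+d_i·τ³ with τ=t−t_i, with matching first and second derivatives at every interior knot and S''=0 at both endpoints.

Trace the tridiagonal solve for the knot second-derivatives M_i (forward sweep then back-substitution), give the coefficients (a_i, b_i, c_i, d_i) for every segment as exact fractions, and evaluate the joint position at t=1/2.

  seg 0: a=-5 b=19/6 c=0 d=-1/6
  seg 1: a=-2 b=8/3 c=-1/2 d=-1/24
  seg 2: a=1 b=1/6 c=-3/4 d=1/12
S(1/2) = -55/16

Δ: Δ0=3, Δ1=3/2, Δ2=-4/3
row 1: diag=6, rhs=-9; c'=1/3, d'=-3/2
row 2: denom=10−2·1/3=28/3; d'=(-17−2·-3/2)/(28/3)=-3/2
back: M2=-3/2
back: M1=-3/2−1/3·-3/2=-1
M: M0=0, M1=-1, M2=-3/2, M3=0
seg 0: a=-5, c=M0/2=0, d=(M1−M0)/(6·1)=-1/6, b=Δ0−h0·(2M0+M1)/6=19/6
seg 1: a=-2, c=M1/2=-1/2, d=(M2−M1)/(6·2)=-1/24, b=Δ1−h1·(2M1+M2)/6=8/3
seg 2: a=1, c=M2/2=-3/4, d=(M3−M2)/(6·3)=1/12, b=Δ2−h2·(2M2+M3)/6=1/6
t_q=1/2 → seg 0, τ=1/2; S=-5+19/6·τ+0·τ²+-1/6·τ³=-55/16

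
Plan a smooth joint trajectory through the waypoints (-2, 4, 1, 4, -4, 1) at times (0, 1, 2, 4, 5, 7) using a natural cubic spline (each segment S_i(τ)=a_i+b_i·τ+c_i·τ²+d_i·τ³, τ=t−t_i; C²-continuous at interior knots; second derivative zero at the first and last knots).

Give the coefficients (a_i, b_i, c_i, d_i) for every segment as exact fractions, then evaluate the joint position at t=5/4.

Δ: Δ0=6, Δ1=-3, Δ2=3/2, Δ3=-8, Δ4=5/2
row 1: diag=4, rhs=-54; c'=1/4, d'=-27/2
row 2: denom=6−1·1/4=23/4; d'=(27−1·-27/2)/(23/4)=162/23
row 3: denom=6−2·8/23=122/23; d'=(-57−2·162/23)/(122/23)=-1635/122
row 4: denom=6−1·23/122=709/122; d'=(63−1·-1635/122)/(709/122)=9321/709
back: M4=9321/709
back: M3=-1635/122−23/122·9321/709=-11259/709
back: M2=162/23−8/23·-11259/709=8910/709
back: M1=-27/2−1/4·8910/709=-11799/709
M: M0=0, M1=-11799/709, M2=8910/709, M3=-11259/709, M4=9321/709, M5=0
seg 0: a=-2, c=M0/2=0, d=(M1−M0)/(6·1)=-3933/1418, b=Δ0−h0·(2M0+M1)/6=12441/1418
seg 1: a=4, c=M1/2=-11799/1418, d=(M2−M1)/(6·1)=6903/1418, b=Δ1−h1·(2M1+M2)/6=321/709
seg 2: a=1, c=M2/2=4455/709, d=(M3−M2)/(6·2)=-6723/2836, b=Δ2−h2·(2M2+M3)/6=-2247/1418
seg 3: a=4, c=M3/2=-11259/1418, d=(M4−M3)/(6·1)=3430/709, b=Δ3−h3·(2M3+M4)/6=-6945/1418
seg 4: a=-4, c=M4/2=9321/1418, d=(M5−M4)/(6·2)=-3107/2836, b=Δ4−h4·(2M4+M5)/6=-8883/1418
t_q=5/4 → seg 1, τ=1/4; S=4+321/709·τ+-11799/1418·τ²+6903/1418·τ³=332987/90752

  seg 0: a=-2 b=12441/1418 c=0 d=-3933/1418
  seg 1: a=4 b=321/709 c=-11799/1418 d=6903/1418
  seg 2: a=1 b=-2247/1418 c=4455/709 d=-6723/2836
  seg 3: a=4 b=-6945/1418 c=-11259/1418 d=3430/709
  seg 4: a=-4 b=-8883/1418 c=9321/1418 d=-3107/2836
S(5/4) = 332987/90752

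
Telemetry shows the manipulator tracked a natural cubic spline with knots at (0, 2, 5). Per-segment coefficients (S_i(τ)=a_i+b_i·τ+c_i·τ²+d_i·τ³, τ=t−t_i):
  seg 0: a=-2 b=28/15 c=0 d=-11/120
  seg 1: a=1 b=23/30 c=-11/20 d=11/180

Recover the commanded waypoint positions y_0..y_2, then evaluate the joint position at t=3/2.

y_0 = S_0(0) = a_0 = -2
y_1 = S_1(0) = a_1 = 1
y_2 = S_1(3) = 0
t_q=3/2 is in segment 0 (τ=3/2); S_0(τ)=157/320

y_0=-2 y_1=1 y_2=0
S(3/2) = 157/320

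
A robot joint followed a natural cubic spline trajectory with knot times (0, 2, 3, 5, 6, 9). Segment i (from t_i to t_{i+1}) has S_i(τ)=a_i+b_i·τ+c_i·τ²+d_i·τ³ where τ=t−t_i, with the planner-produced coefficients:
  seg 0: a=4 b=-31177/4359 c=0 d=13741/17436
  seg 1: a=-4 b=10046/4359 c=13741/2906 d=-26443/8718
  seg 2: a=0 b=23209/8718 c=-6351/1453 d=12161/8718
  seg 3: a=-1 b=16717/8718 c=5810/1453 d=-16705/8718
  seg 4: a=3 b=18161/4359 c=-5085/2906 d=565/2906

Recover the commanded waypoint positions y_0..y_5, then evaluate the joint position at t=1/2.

y_0=4 y_1=-4 y_2=0 y_3=-1 y_4=3 y_5=5
S(1/2) = 24287/46496

y_0 = S_0(0) = a_0 = 4
y_1 = S_1(0) = a_1 = -4
y_2 = S_2(0) = a_2 = 0
y_3 = S_3(0) = a_3 = -1
y_4 = S_4(0) = a_4 = 3
y_5 = S_4(3) = 5
t_q=1/2 is in segment 0 (τ=1/2); S_0(τ)=24287/46496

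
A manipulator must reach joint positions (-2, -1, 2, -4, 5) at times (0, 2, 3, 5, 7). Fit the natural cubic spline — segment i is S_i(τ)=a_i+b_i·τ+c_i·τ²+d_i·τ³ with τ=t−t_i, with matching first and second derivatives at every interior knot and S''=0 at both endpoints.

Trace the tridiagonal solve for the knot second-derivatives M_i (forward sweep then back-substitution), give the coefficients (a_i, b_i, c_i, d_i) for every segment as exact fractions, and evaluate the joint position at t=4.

Δ: Δ0=1/2, Δ1=3, Δ2=-3, Δ3=9/2
row 1: diag=6, rhs=15; c'=1/6, d'=5/2
row 2: denom=6−1·1/6=35/6; d'=(-36−1·5/2)/(35/6)=-33/5
row 3: denom=8−2·12/35=256/35; d'=(45−2·-33/5)/(256/35)=2037/256
back: M3=2037/256
back: M2=-33/5−12/35·2037/256=-597/64
back: M1=5/2−1/6·-597/64=519/128
M: M0=0, M1=519/128, M2=-597/64, M3=2037/256, M4=0
seg 0: a=-2, c=M0/2=0, d=(M1−M0)/(6·2)=173/512, b=Δ0−h0·(2M0+M1)/6=-109/128
seg 1: a=-1, c=M1/2=519/256, d=(M2−M1)/(6·1)=-571/256, b=Δ1−h1·(2M1+M2)/6=205/64
seg 2: a=2, c=M2/2=-597/128, d=(M3−M2)/(6·2)=1475/1024, b=Δ2−h2·(2M2+M3)/6=145/256
seg 3: a=-4, c=M3/2=2037/512, d=(M4−M3)/(6·2)=-679/1024, b=Δ3−h3·(2M3+M4)/6=-103/128
t_q=4 → seg 2, τ=1; S=2+145/256·τ+-597/128·τ²+1475/1024·τ³=-673/1024

  seg 0: a=-2 b=-109/128 c=0 d=173/512
  seg 1: a=-1 b=205/64 c=519/256 d=-571/256
  seg 2: a=2 b=145/256 c=-597/128 d=1475/1024
  seg 3: a=-4 b=-103/128 c=2037/512 d=-679/1024
S(4) = -673/1024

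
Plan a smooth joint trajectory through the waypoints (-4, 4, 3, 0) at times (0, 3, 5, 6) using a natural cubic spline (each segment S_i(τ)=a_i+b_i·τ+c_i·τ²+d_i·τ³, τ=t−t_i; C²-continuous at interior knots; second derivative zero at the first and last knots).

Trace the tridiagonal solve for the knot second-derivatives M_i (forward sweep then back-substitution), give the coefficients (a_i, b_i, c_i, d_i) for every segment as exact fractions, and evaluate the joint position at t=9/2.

Δ: Δ0=8/3, Δ1=-1/2, Δ2=-3
row 1: diag=10, rhs=-19; c'=1/5, d'=-19/10
row 2: denom=6−2·1/5=28/5; d'=(-15−2·-19/10)/(28/5)=-2
back: M2=-2
back: M1=-19/10−1/5·-2=-3/2
M: M0=0, M1=-3/2, M2=-2, M3=0
seg 0: a=-4, c=M0/2=0, d=(M1−M0)/(6·3)=-1/12, b=Δ0−h0·(2M0+M1)/6=41/12
seg 1: a=4, c=M1/2=-3/4, d=(M2−M1)/(6·2)=-1/24, b=Δ1−h1·(2M1+M2)/6=7/6
seg 2: a=3, c=M2/2=-1, d=(M3−M2)/(6·1)=1/3, b=Δ2−h2·(2M2+M3)/6=-7/3
t_q=9/2 → seg 1, τ=3/2; S=4+7/6·τ+-3/4·τ²+-1/24·τ³=251/64

  seg 0: a=-4 b=41/12 c=0 d=-1/12
  seg 1: a=4 b=7/6 c=-3/4 d=-1/24
  seg 2: a=3 b=-7/3 c=-1 d=1/3
S(9/2) = 251/64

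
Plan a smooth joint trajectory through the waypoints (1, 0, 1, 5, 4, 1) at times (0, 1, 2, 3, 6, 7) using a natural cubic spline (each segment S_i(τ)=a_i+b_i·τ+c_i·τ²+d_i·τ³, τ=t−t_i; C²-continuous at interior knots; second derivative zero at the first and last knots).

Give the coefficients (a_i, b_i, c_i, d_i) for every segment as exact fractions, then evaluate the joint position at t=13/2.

  seg 0: a=1 b=-3076/2379 c=0 d=697/2379
  seg 1: a=0 b=-985/2379 c=697/793 d=1273/2379
  seg 2: a=1 b=7016/2379 c=1970/793 d=-3410/2379
  seg 3: a=5 b=662/183 c=-1440/793 d=1187/7137
  seg 4: a=4 b=-6631/2379 c=-253/793 d=253/2379
S(13/2) = 16113/6344

Δ: Δ0=-1, Δ1=1, Δ2=4, Δ3=-1/3, Δ4=-3
row 1: diag=4, rhs=12; c'=1/4, d'=3
row 2: denom=4−1·1/4=15/4; d'=(18−1·3)/(15/4)=4
row 3: denom=8−1·4/15=116/15; d'=(-26−1·4)/(116/15)=-225/58
row 4: denom=8−3·45/116=793/116; d'=(-16−3·-225/58)/(793/116)=-506/793
back: M4=-506/793
back: M3=-225/58−45/116·-506/793=-2880/793
back: M2=4−4/15·-2880/793=3940/793
back: M1=3−1/4·3940/793=1394/793
M: M0=0, M1=1394/793, M2=3940/793, M3=-2880/793, M4=-506/793, M5=0
seg 0: a=1, c=M0/2=0, d=(M1−M0)/(6·1)=697/2379, b=Δ0−h0·(2M0+M1)/6=-3076/2379
seg 1: a=0, c=M1/2=697/793, d=(M2−M1)/(6·1)=1273/2379, b=Δ1−h1·(2M1+M2)/6=-985/2379
seg 2: a=1, c=M2/2=1970/793, d=(M3−M2)/(6·1)=-3410/2379, b=Δ2−h2·(2M2+M3)/6=7016/2379
seg 3: a=5, c=M3/2=-1440/793, d=(M4−M3)/(6·3)=1187/7137, b=Δ3−h3·(2M3+M4)/6=662/183
seg 4: a=4, c=M4/2=-253/793, d=(M5−M4)/(6·1)=253/2379, b=Δ4−h4·(2M4+M5)/6=-6631/2379
t_q=13/2 → seg 4, τ=1/2; S=4+-6631/2379·τ+-253/793·τ²+253/2379·τ³=16113/6344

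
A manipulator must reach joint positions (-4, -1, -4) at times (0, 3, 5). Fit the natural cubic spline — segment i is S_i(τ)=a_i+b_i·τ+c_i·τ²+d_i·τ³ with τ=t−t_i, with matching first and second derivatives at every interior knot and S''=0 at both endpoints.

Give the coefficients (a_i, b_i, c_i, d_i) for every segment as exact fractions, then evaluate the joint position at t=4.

  seg 0: a=-4 b=7/4 c=0 d=-1/12
  seg 1: a=-1 b=-1/2 c=-3/4 d=1/8
S(4) = -17/8

Δ: Δ0=1, Δ1=-3/2
row 1: diag=10, rhs=-15; c'=1/5, d'=-3/2
back: M1=-3/2
M: M0=0, M1=-3/2, M2=0
seg 0: a=-4, c=M0/2=0, d=(M1−M0)/(6·3)=-1/12, b=Δ0−h0·(2M0+M1)/6=7/4
seg 1: a=-1, c=M1/2=-3/4, d=(M2−M1)/(6·2)=1/8, b=Δ1−h1·(2M1+M2)/6=-1/2
t_q=4 → seg 1, τ=1; S=-1+-1/2·τ+-3/4·τ²+1/8·τ³=-17/8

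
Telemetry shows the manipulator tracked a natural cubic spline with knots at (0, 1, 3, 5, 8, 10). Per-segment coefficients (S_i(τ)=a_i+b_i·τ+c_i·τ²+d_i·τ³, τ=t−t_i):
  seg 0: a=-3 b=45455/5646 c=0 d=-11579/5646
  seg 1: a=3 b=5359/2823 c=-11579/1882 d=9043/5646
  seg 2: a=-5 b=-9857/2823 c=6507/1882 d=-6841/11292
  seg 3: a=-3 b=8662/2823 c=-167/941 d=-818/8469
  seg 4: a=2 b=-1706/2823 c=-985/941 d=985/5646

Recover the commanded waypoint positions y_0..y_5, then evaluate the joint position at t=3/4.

y_0 = S_0(0) = a_0 = -3
y_1 = S_1(0) = a_1 = 3
y_2 = S_2(0) = a_2 = -5
y_3 = S_3(0) = a_3 = -3
y_4 = S_4(0) = a_4 = 2
y_5 = S_4(2) = -2
t_q=3/4 is in segment 0 (τ=3/4); S_0(τ)=261725/120448

y_0=-3 y_1=3 y_2=-5 y_3=-3 y_4=2 y_5=-2
S(3/4) = 261725/120448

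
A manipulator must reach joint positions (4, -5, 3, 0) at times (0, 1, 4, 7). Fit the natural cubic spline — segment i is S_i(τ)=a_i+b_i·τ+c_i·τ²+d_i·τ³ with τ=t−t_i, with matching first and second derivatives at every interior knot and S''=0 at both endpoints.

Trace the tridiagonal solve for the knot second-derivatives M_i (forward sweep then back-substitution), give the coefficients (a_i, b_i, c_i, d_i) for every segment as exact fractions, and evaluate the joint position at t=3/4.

  seg 0: a=4 b=-934/87 c=0 d=151/87
  seg 1: a=-5 b=-481/87 c=151/29 d=-646/783
  seg 2: a=3 b=299/87 c=-193/87 d=193/783
S(3/4) = -6161/1856

Δ: Δ0=-9, Δ1=8/3, Δ2=-1
row 1: diag=8, rhs=70; c'=3/8, d'=35/4
row 2: denom=12−3·3/8=87/8; d'=(-22−3·35/4)/(87/8)=-386/87
back: M2=-386/87
back: M1=35/4−3/8·-386/87=302/29
M: M0=0, M1=302/29, M2=-386/87, M3=0
seg 0: a=4, c=M0/2=0, d=(M1−M0)/(6·1)=151/87, b=Δ0−h0·(2M0+M1)/6=-934/87
seg 1: a=-5, c=M1/2=151/29, d=(M2−M1)/(6·3)=-646/783, b=Δ1−h1·(2M1+M2)/6=-481/87
seg 2: a=3, c=M2/2=-193/87, d=(M3−M2)/(6·3)=193/783, b=Δ2−h2·(2M2+M3)/6=299/87
t_q=3/4 → seg 0, τ=3/4; S=4+-934/87·τ+0·τ²+151/87·τ³=-6161/1856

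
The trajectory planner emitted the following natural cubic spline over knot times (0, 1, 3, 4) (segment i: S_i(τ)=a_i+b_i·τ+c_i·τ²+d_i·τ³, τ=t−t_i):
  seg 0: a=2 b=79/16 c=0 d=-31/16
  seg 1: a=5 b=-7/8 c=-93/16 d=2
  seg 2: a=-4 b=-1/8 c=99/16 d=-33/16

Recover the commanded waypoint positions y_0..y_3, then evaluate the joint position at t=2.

y_0=2 y_1=5 y_2=-4 y_3=0
S(2) = 5/16

y_0 = S_0(0) = a_0 = 2
y_1 = S_1(0) = a_1 = 5
y_2 = S_2(0) = a_2 = -4
y_3 = S_2(1) = 0
t_q=2 is in segment 1 (τ=1); S_1(τ)=5/16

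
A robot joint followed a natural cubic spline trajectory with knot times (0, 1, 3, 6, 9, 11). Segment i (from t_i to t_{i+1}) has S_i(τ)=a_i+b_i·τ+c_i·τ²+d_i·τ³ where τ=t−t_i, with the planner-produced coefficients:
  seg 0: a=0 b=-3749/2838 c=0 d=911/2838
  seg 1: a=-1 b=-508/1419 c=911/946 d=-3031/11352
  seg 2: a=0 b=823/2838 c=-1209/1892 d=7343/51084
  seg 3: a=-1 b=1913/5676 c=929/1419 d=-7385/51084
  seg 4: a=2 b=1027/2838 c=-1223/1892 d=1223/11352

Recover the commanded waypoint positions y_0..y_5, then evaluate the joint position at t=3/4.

y_0=0 y_1=-1 y_2=0 y_3=-1 y_4=2 y_5=1
S(3/4) = -51785/60544

y_0 = S_0(0) = a_0 = 0
y_1 = S_1(0) = a_1 = -1
y_2 = S_2(0) = a_2 = 0
y_3 = S_3(0) = a_3 = -1
y_4 = S_4(0) = a_4 = 2
y_5 = S_4(2) = 1
t_q=3/4 is in segment 0 (τ=3/4); S_0(τ)=-51785/60544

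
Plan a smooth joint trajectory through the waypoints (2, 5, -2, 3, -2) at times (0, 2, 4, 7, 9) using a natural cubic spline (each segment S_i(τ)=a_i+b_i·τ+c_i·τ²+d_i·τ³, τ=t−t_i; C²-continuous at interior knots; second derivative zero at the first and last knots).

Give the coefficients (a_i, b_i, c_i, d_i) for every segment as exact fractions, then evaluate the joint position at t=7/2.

Δ: Δ0=3/2, Δ1=-7/2, Δ2=5/3, Δ3=-5/2
row 1: diag=8, rhs=-30; c'=1/4, d'=-15/4
row 2: denom=10−2·1/4=19/2; d'=(31−2·-15/4)/(19/2)=77/19
row 3: denom=10−3·6/19=172/19; d'=(-25−3·77/19)/(172/19)=-353/86
back: M3=-353/86
back: M2=77/19−6/19·-353/86=230/43
back: M1=-15/4−1/4·230/43=-875/172
M: M0=0, M1=-875/172, M2=230/43, M3=-353/86, M4=0
seg 0: a=2, c=M0/2=0, d=(M1−M0)/(6·2)=-875/2064, b=Δ0−h0·(2M0+M1)/6=1649/516
seg 1: a=5, c=M1/2=-875/344, d=(M2−M1)/(6·2)=1795/2064, b=Δ1−h1·(2M1+M2)/6=-244/129
seg 2: a=-2, c=M2/2=115/43, d=(M3−M2)/(6·3)=-271/516, b=Δ2−h2·(2M2+M3)/6=-841/516
seg 3: a=3, c=M3/2=-353/172, d=(M4−M3)/(6·2)=353/1032, b=Δ3−h3·(2M3+M4)/6=61/258
t_q=7/2 → seg 1, τ=3/2; S=5+-244/129·τ+-875/344·τ²+1795/2064·τ³=-3441/5504

  seg 0: a=2 b=1649/516 c=0 d=-875/2064
  seg 1: a=5 b=-244/129 c=-875/344 d=1795/2064
  seg 2: a=-2 b=-841/516 c=115/43 d=-271/516
  seg 3: a=3 b=61/258 c=-353/172 d=353/1032
S(7/2) = -3441/5504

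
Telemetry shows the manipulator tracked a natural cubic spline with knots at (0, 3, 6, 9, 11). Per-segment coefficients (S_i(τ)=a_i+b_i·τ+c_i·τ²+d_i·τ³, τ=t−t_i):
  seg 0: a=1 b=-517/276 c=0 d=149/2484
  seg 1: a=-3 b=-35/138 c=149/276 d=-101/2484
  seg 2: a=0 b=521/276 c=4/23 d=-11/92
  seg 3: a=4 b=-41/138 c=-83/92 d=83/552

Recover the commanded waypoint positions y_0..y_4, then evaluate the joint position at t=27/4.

y_0=1 y_1=-3 y_2=0 y_3=4 y_4=1
S(27/4) = 8615/5888

y_0 = S_0(0) = a_0 = 1
y_1 = S_1(0) = a_1 = -3
y_2 = S_2(0) = a_2 = 0
y_3 = S_3(0) = a_3 = 4
y_4 = S_3(2) = 1
t_q=27/4 is in segment 2 (τ=3/4); S_2(τ)=8615/5888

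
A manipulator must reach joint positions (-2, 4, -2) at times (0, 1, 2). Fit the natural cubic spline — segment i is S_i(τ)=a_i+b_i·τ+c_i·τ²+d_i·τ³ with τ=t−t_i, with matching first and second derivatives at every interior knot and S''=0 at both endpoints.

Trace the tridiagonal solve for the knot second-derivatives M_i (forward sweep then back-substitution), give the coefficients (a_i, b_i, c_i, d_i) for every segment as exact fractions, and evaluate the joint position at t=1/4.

  seg 0: a=-2 b=9 c=0 d=-3
  seg 1: a=4 b=0 c=-9 d=3
S(1/4) = 13/64

Δ: Δ0=6, Δ1=-6
row 1: diag=4, rhs=-72; c'=1/4, d'=-18
back: M1=-18
M: M0=0, M1=-18, M2=0
seg 0: a=-2, c=M0/2=0, d=(M1−M0)/(6·1)=-3, b=Δ0−h0·(2M0+M1)/6=9
seg 1: a=4, c=M1/2=-9, d=(M2−M1)/(6·1)=3, b=Δ1−h1·(2M1+M2)/6=0
t_q=1/4 → seg 0, τ=1/4; S=-2+9·τ+0·τ²+-3·τ³=13/64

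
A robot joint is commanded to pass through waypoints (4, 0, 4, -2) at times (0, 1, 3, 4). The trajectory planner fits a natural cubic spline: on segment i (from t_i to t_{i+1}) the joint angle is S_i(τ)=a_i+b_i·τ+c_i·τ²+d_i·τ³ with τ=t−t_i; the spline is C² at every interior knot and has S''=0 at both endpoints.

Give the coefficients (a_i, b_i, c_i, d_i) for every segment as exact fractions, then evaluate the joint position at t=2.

  seg 0: a=4 b=-45/8 c=0 d=13/8
  seg 1: a=0 b=-3/4 c=39/8 d=-7/4
  seg 2: a=4 b=-9/4 c=-45/8 d=15/8
S(2) = 19/8

Δ: Δ0=-4, Δ1=2, Δ2=-6
row 1: diag=6, rhs=36; c'=1/3, d'=6
row 2: denom=6−2·1/3=16/3; d'=(-48−2·6)/(16/3)=-45/4
back: M2=-45/4
back: M1=6−1/3·-45/4=39/4
M: M0=0, M1=39/4, M2=-45/4, M3=0
seg 0: a=4, c=M0/2=0, d=(M1−M0)/(6·1)=13/8, b=Δ0−h0·(2M0+M1)/6=-45/8
seg 1: a=0, c=M1/2=39/8, d=(M2−M1)/(6·2)=-7/4, b=Δ1−h1·(2M1+M2)/6=-3/4
seg 2: a=4, c=M2/2=-45/8, d=(M3−M2)/(6·1)=15/8, b=Δ2−h2·(2M2+M3)/6=-9/4
t_q=2 → seg 1, τ=1; S=0+-3/4·τ+39/8·τ²+-7/4·τ³=19/8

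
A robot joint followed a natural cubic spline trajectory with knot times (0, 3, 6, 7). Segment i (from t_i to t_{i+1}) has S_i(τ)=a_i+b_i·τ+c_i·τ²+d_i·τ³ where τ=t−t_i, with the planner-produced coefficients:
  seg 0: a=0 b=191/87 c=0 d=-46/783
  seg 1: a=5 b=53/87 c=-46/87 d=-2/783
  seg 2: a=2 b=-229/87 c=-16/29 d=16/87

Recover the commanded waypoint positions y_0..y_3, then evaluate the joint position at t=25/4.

y_0=0 y_1=5 y_2=2 y_3=-1
S(25/4) = 38/29

y_0 = S_0(0) = a_0 = 0
y_1 = S_1(0) = a_1 = 5
y_2 = S_2(0) = a_2 = 2
y_3 = S_2(1) = -1
t_q=25/4 is in segment 2 (τ=1/4); S_2(τ)=38/29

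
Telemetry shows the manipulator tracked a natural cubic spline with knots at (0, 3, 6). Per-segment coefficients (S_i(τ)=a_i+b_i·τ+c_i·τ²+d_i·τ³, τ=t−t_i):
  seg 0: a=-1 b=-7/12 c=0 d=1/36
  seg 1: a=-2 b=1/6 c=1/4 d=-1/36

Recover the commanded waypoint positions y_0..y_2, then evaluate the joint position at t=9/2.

y_0=-1 y_1=-2 y_2=0
S(9/2) = -41/32

y_0 = S_0(0) = a_0 = -1
y_1 = S_1(0) = a_1 = -2
y_2 = S_1(3) = 0
t_q=9/2 is in segment 1 (τ=3/2); S_1(τ)=-41/32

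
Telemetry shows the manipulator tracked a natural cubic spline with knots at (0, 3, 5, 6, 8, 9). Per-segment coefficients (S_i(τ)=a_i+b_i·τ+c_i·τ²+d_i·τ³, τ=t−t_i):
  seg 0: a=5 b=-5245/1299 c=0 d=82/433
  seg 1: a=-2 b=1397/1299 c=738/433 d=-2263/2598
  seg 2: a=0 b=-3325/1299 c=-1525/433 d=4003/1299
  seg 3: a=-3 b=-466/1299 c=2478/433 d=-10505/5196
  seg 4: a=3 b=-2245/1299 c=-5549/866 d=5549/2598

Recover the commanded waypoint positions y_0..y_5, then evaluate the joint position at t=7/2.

y_0 = S_0(0) = a_0 = 5
y_1 = S_1(0) = a_1 = -2
y_2 = S_2(0) = a_2 = 0
y_3 = S_3(0) = a_3 = -3
y_4 = S_4(0) = a_4 = 3
y_5 = S_4(1) = -3
t_q=7/2 is in segment 1 (τ=1/2); S_1(τ)=-7933/6928

y_0=5 y_1=-2 y_2=0 y_3=-3 y_4=3 y_5=-3
S(7/2) = -7933/6928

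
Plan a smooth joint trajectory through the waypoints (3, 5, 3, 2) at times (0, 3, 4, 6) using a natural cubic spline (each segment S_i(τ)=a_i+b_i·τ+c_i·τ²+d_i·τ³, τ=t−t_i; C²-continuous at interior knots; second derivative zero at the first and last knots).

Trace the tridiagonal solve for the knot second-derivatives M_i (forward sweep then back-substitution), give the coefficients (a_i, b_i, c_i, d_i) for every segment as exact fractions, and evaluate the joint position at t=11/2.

Δ: Δ0=2/3, Δ1=-2, Δ2=-1/2
row 1: diag=8, rhs=-16; c'=1/8, d'=-2
row 2: denom=6−1·1/8=47/8; d'=(9−1·-2)/(47/8)=88/47
back: M2=88/47
back: M1=-2−1/8·88/47=-105/47
M: M0=0, M1=-105/47, M2=88/47, M3=0
seg 0: a=3, c=M0/2=0, d=(M1−M0)/(6·3)=-35/282, b=Δ0−h0·(2M0+M1)/6=503/282
seg 1: a=5, c=M1/2=-105/94, d=(M2−M1)/(6·1)=193/282, b=Δ1−h1·(2M1+M2)/6=-221/141
seg 2: a=3, c=M2/2=44/47, d=(M3−M2)/(6·2)=-22/141, b=Δ2−h2·(2M2+M3)/6=-493/282
t_q=11/2 → seg 2, τ=3/2; S=3+-493/282·τ+44/47·τ²+-22/141·τ³=92/47

  seg 0: a=3 b=503/282 c=0 d=-35/282
  seg 1: a=5 b=-221/141 c=-105/94 d=193/282
  seg 2: a=3 b=-493/282 c=44/47 d=-22/141
S(11/2) = 92/47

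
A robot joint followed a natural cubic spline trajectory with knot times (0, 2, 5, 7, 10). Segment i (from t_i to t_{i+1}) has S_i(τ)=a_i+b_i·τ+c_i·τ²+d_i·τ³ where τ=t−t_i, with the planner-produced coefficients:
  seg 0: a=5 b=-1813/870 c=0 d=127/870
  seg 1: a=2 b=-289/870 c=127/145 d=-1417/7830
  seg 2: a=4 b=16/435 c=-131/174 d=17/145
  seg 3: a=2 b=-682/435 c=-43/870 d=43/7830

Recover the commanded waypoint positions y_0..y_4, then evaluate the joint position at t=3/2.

y_0=5 y_1=2 y_2=4 y_3=2 y_4=-3
S(3/2) = 5491/2320

y_0 = S_0(0) = a_0 = 5
y_1 = S_1(0) = a_1 = 2
y_2 = S_2(0) = a_2 = 4
y_3 = S_3(0) = a_3 = 2
y_4 = S_3(3) = -3
t_q=3/2 is in segment 0 (τ=3/2); S_0(τ)=5491/2320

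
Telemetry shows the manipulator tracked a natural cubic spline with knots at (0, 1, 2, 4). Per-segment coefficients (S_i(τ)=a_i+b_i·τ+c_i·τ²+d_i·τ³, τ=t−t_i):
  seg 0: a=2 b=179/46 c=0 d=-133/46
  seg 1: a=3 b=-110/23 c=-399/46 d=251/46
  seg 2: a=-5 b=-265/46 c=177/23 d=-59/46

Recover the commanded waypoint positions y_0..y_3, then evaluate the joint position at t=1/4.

y_0=2 y_1=3 y_2=-5 y_3=4
S(1/4) = 8619/2944

y_0 = S_0(0) = a_0 = 2
y_1 = S_1(0) = a_1 = 3
y_2 = S_2(0) = a_2 = -5
y_3 = S_2(2) = 4
t_q=1/4 is in segment 0 (τ=1/4); S_0(τ)=8619/2944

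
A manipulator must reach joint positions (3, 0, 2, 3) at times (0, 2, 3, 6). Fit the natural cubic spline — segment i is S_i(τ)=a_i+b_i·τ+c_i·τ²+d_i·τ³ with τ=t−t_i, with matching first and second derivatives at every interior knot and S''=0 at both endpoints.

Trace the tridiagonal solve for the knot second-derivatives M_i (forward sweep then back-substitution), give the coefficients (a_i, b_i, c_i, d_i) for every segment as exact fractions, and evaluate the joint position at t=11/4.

  seg 0: a=3 b=-779/282 c=0 d=89/282
  seg 1: a=0 b=289/282 c=89/47 d=-259/282
  seg 2: a=2 b=290/141 c=-81/94 d=9/94
S(11/4) = 8701/6016

Δ: Δ0=-3/2, Δ1=2, Δ2=1/3
row 1: diag=6, rhs=21; c'=1/6, d'=7/2
row 2: denom=8−1·1/6=47/6; d'=(-10−1·7/2)/(47/6)=-81/47
back: M2=-81/47
back: M1=7/2−1/6·-81/47=178/47
M: M0=0, M1=178/47, M2=-81/47, M3=0
seg 0: a=3, c=M0/2=0, d=(M1−M0)/(6·2)=89/282, b=Δ0−h0·(2M0+M1)/6=-779/282
seg 1: a=0, c=M1/2=89/47, d=(M2−M1)/(6·1)=-259/282, b=Δ1−h1·(2M1+M2)/6=289/282
seg 2: a=2, c=M2/2=-81/94, d=(M3−M2)/(6·3)=9/94, b=Δ2−h2·(2M2+M3)/6=290/141
t_q=11/4 → seg 1, τ=3/4; S=0+289/282·τ+89/47·τ²+-259/282·τ³=8701/6016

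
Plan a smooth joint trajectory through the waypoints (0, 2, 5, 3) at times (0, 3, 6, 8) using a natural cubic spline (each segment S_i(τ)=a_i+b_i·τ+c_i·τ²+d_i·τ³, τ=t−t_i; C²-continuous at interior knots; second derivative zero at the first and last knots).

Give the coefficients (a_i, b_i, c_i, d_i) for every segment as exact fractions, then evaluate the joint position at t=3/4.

Δ: Δ0=2/3, Δ1=1, Δ2=-1
row 1: diag=12, rhs=2; c'=1/4, d'=1/6
row 2: denom=10−3·1/4=37/4; d'=(-12−3·1/6)/(37/4)=-50/37
back: M2=-50/37
back: M1=1/6−1/4·-50/37=56/111
M: M0=0, M1=56/111, M2=-50/37, M3=0
seg 0: a=0, c=M0/2=0, d=(M1−M0)/(6·3)=28/999, b=Δ0−h0·(2M0+M1)/6=46/111
seg 1: a=2, c=M1/2=28/111, d=(M2−M1)/(6·3)=-103/999, b=Δ1−h1·(2M1+M2)/6=130/111
seg 2: a=5, c=M2/2=-25/37, d=(M3−M2)/(6·2)=25/222, b=Δ2−h2·(2M2+M3)/6=-11/111
t_q=3/4 → seg 0, τ=3/4; S=0+46/111·τ+0·τ²+28/999·τ³=191/592

  seg 0: a=0 b=46/111 c=0 d=28/999
  seg 1: a=2 b=130/111 c=28/111 d=-103/999
  seg 2: a=5 b=-11/111 c=-25/37 d=25/222
S(3/4) = 191/592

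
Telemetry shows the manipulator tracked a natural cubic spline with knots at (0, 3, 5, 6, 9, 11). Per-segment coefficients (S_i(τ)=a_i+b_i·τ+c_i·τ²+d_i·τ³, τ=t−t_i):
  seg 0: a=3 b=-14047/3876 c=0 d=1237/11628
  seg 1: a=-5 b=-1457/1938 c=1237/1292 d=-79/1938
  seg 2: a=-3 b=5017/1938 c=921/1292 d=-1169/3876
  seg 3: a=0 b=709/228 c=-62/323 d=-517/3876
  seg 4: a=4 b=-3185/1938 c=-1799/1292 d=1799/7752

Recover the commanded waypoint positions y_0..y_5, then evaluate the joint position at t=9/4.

y_0=3 y_1=-5 y_2=-3 y_3=0 y_4=4 y_5=-3
S(9/4) = -325995/82688

y_0 = S_0(0) = a_0 = 3
y_1 = S_1(0) = a_1 = -5
y_2 = S_2(0) = a_2 = -3
y_3 = S_3(0) = a_3 = 0
y_4 = S_4(0) = a_4 = 4
y_5 = S_4(2) = -3
t_q=9/4 is in segment 0 (τ=9/4); S_0(τ)=-325995/82688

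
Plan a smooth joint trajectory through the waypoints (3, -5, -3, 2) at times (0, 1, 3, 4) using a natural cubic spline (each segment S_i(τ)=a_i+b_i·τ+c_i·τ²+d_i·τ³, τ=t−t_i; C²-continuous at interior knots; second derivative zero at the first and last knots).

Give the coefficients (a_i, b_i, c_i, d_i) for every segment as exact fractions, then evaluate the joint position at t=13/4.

  seg 0: a=3 b=-151/16 c=0 d=23/16
  seg 1: a=-5 b=-41/8 c=69/16 d=-5/8
  seg 2: a=-3 b=37/8 c=9/16 d=-3/16
S(13/4) = -1855/1024

Δ: Δ0=-8, Δ1=1, Δ2=5
row 1: diag=6, rhs=54; c'=1/3, d'=9
row 2: denom=6−2·1/3=16/3; d'=(24−2·9)/(16/3)=9/8
back: M2=9/8
back: M1=9−1/3·9/8=69/8
M: M0=0, M1=69/8, M2=9/8, M3=0
seg 0: a=3, c=M0/2=0, d=(M1−M0)/(6·1)=23/16, b=Δ0−h0·(2M0+M1)/6=-151/16
seg 1: a=-5, c=M1/2=69/16, d=(M2−M1)/(6·2)=-5/8, b=Δ1−h1·(2M1+M2)/6=-41/8
seg 2: a=-3, c=M2/2=9/16, d=(M3−M2)/(6·1)=-3/16, b=Δ2−h2·(2M2+M3)/6=37/8
t_q=13/4 → seg 2, τ=1/4; S=-3+37/8·τ+9/16·τ²+-3/16·τ³=-1855/1024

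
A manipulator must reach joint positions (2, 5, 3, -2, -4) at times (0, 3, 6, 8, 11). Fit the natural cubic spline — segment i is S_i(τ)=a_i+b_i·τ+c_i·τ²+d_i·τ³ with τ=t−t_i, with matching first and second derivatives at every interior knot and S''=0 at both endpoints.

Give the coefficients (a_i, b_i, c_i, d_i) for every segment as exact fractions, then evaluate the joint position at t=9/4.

  seg 0: a=2 b=224/177 c=0 d=-47/1593
  seg 1: a=5 b=83/177 c=-47/177 d=-20/531
  seg 2: a=3 b=-379/177 c=-107/177 d=301/1416
  seg 3: a=-2 b=-237/118 c=475/708 d=-475/6372
S(9/4) = 17035/3776

Δ: Δ0=1, Δ1=-2/3, Δ2=-5/2, Δ3=-2/3
row 1: diag=12, rhs=-10; c'=1/4, d'=-5/6
row 2: denom=10−3·1/4=37/4; d'=(-11−3·-5/6)/(37/4)=-34/37
row 3: denom=10−2·8/37=354/37; d'=(11−2·-34/37)/(354/37)=475/354
back: M3=475/354
back: M2=-34/37−8/37·475/354=-214/177
back: M1=-5/6−1/4·-214/177=-94/177
M: M0=0, M1=-94/177, M2=-214/177, M3=475/354, M4=0
seg 0: a=2, c=M0/2=0, d=(M1−M0)/(6·3)=-47/1593, b=Δ0−h0·(2M0+M1)/6=224/177
seg 1: a=5, c=M1/2=-47/177, d=(M2−M1)/(6·3)=-20/531, b=Δ1−h1·(2M1+M2)/6=83/177
seg 2: a=3, c=M2/2=-107/177, d=(M3−M2)/(6·2)=301/1416, b=Δ2−h2·(2M2+M3)/6=-379/177
seg 3: a=-2, c=M3/2=475/708, d=(M4−M3)/(6·3)=-475/6372, b=Δ3−h3·(2M3+M4)/6=-237/118
t_q=9/4 → seg 0, τ=9/4; S=2+224/177·τ+0·τ²+-47/1593·τ³=17035/3776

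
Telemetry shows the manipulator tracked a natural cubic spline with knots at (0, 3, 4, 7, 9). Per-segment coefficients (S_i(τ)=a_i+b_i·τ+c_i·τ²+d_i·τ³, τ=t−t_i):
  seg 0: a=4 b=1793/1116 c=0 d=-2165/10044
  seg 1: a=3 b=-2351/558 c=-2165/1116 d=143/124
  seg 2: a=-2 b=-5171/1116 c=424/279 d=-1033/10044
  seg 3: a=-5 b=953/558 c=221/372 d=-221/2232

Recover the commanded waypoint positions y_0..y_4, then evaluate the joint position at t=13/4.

y_0=4 y_1=3 y_2=-2 y_3=-5 y_4=0
S(13/4) = 43889/23808

y_0 = S_0(0) = a_0 = 4
y_1 = S_1(0) = a_1 = 3
y_2 = S_2(0) = a_2 = -2
y_3 = S_3(0) = a_3 = -5
y_4 = S_3(2) = 0
t_q=13/4 is in segment 1 (τ=1/4); S_1(τ)=43889/23808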